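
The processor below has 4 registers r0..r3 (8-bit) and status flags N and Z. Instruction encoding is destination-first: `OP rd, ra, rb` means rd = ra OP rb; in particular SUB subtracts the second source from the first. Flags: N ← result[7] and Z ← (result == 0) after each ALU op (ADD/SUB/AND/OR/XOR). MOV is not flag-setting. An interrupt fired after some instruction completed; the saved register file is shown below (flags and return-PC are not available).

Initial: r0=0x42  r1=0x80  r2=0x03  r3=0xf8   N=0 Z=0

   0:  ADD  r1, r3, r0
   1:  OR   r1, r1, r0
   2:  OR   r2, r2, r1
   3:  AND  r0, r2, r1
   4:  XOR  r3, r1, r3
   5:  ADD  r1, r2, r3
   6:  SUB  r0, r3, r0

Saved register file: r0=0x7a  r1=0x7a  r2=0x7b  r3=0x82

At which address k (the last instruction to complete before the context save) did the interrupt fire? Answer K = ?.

K = 4

after  0: r0=0x42 r1=0x3a r2=0x03 r3=0xf8  N=0 Z=0
after  1: r0=0x42 r1=0x7a r2=0x03 r3=0xf8  N=0 Z=0
after  2: r0=0x42 r1=0x7a r2=0x7b r3=0xf8  N=0 Z=0
after  3: r0=0x7a r1=0x7a r2=0x7b r3=0xf8  N=0 Z=0
after  4: r0=0x7a r1=0x7a r2=0x7b r3=0x82  N=1 Z=0
-- IRQ taken; context saved, return-PC = 5 --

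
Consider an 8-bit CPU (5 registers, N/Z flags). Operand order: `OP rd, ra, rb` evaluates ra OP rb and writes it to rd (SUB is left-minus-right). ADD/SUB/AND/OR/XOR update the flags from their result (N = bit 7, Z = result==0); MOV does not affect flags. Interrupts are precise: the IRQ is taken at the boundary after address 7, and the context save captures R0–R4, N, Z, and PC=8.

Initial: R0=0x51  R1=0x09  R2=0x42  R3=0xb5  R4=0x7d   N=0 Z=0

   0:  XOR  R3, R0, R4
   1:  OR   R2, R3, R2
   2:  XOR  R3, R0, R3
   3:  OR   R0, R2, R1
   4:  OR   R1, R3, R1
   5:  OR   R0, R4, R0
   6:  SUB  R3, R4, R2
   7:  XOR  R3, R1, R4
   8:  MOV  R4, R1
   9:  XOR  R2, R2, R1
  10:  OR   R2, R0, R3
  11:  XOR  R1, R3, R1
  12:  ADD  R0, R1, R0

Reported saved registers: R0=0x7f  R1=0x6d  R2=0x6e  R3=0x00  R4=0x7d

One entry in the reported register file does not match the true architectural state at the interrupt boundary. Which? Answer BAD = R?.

BAD = R1

after  0: R0=0x51 R1=0x09 R2=0x42 R3=0x2c R4=0x7d  N=0 Z=0
after  1: R0=0x51 R1=0x09 R2=0x6e R3=0x2c R4=0x7d  N=0 Z=0
after  2: R0=0x51 R1=0x09 R2=0x6e R3=0x7d R4=0x7d  N=0 Z=0
after  3: R0=0x6f R1=0x09 R2=0x6e R3=0x7d R4=0x7d  N=0 Z=0
after  4: R0=0x6f R1=0x7d R2=0x6e R3=0x7d R4=0x7d  N=0 Z=0
after  5: R0=0x7f R1=0x7d R2=0x6e R3=0x7d R4=0x7d  N=0 Z=0
after  6: R0=0x7f R1=0x7d R2=0x6e R3=0x0f R4=0x7d  N=0 Z=0
after  7: R0=0x7f R1=0x7d R2=0x6e R3=0x00 R4=0x7d  N=0 Z=1
-- IRQ taken; context saved, return-PC = 8 --
mismatch: R1: reported 0x6d vs actual 0x7d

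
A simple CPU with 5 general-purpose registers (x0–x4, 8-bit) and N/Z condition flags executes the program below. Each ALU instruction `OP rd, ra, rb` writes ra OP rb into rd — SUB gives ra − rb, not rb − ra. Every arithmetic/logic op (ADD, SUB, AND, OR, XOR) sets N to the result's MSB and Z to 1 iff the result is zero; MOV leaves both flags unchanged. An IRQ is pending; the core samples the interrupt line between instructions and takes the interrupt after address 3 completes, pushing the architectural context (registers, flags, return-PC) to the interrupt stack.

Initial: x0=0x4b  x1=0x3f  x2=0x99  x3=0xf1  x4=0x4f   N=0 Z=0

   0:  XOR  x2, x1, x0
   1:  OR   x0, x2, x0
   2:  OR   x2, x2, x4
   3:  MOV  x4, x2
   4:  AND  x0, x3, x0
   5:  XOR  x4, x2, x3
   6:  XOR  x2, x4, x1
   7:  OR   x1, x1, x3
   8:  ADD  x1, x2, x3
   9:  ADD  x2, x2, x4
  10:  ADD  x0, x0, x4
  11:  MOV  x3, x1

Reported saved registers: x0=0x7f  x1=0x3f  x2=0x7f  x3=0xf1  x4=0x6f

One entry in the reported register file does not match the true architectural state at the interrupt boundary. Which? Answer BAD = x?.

BAD = x4

after  0: x0=0x4b x1=0x3f x2=0x74 x3=0xf1 x4=0x4f  N=0 Z=0
after  1: x0=0x7f x1=0x3f x2=0x74 x3=0xf1 x4=0x4f  N=0 Z=0
after  2: x0=0x7f x1=0x3f x2=0x7f x3=0xf1 x4=0x4f  N=0 Z=0
after  3: x0=0x7f x1=0x3f x2=0x7f x3=0xf1 x4=0x7f  N=0 Z=0
-- IRQ taken; context saved, return-PC = 4 --
mismatch: x4: reported 0x6f vs actual 0x7f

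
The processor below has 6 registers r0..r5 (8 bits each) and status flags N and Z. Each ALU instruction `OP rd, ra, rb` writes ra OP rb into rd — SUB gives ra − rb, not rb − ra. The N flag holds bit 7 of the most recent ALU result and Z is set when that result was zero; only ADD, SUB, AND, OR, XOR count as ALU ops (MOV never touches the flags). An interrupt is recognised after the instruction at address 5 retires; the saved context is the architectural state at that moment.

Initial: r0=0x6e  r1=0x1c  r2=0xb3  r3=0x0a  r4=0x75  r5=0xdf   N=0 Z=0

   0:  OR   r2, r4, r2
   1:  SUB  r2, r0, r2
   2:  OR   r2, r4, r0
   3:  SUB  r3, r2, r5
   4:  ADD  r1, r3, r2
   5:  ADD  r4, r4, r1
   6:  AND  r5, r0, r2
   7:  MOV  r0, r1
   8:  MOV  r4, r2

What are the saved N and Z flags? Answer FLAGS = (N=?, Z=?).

FLAGS = (N=1, Z=0)

after  0: r0=0x6e r1=0x1c r2=0xf7 r3=0x0a r4=0x75 r5=0xdf  N=1 Z=0
after  1: r0=0x6e r1=0x1c r2=0x77 r3=0x0a r4=0x75 r5=0xdf  N=0 Z=0
after  2: r0=0x6e r1=0x1c r2=0x7f r3=0x0a r4=0x75 r5=0xdf  N=0 Z=0
after  3: r0=0x6e r1=0x1c r2=0x7f r3=0xa0 r4=0x75 r5=0xdf  N=1 Z=0
after  4: r0=0x6e r1=0x1f r2=0x7f r3=0xa0 r4=0x75 r5=0xdf  N=0 Z=0
after  5: r0=0x6e r1=0x1f r2=0x7f r3=0xa0 r4=0x94 r5=0xdf  N=1 Z=0
-- IRQ taken; context saved, return-PC = 6 --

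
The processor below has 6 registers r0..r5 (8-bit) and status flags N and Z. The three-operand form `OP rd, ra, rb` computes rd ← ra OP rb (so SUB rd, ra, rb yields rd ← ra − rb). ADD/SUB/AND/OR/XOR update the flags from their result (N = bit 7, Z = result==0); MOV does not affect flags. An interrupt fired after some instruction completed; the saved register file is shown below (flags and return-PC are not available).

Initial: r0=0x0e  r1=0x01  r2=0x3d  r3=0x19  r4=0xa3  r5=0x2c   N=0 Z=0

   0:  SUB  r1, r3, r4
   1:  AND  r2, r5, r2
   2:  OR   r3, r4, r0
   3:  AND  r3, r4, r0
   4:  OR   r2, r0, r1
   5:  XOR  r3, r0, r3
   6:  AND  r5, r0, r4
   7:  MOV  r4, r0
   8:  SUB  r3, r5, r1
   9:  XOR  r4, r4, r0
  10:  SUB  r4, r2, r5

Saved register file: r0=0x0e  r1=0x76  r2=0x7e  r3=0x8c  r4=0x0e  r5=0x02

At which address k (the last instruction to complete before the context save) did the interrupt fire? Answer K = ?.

K = 8

after  0: r0=0x0e r1=0x76 r2=0x3d r3=0x19 r4=0xa3 r5=0x2c  N=0 Z=0
after  1: r0=0x0e r1=0x76 r2=0x2c r3=0x19 r4=0xa3 r5=0x2c  N=0 Z=0
after  2: r0=0x0e r1=0x76 r2=0x2c r3=0xaf r4=0xa3 r5=0x2c  N=1 Z=0
after  3: r0=0x0e r1=0x76 r2=0x2c r3=0x02 r4=0xa3 r5=0x2c  N=0 Z=0
after  4: r0=0x0e r1=0x76 r2=0x7e r3=0x02 r4=0xa3 r5=0x2c  N=0 Z=0
after  5: r0=0x0e r1=0x76 r2=0x7e r3=0x0c r4=0xa3 r5=0x2c  N=0 Z=0
after  6: r0=0x0e r1=0x76 r2=0x7e r3=0x0c r4=0xa3 r5=0x02  N=0 Z=0
after  7: r0=0x0e r1=0x76 r2=0x7e r3=0x0c r4=0x0e r5=0x02  N=0 Z=0
after  8: r0=0x0e r1=0x76 r2=0x7e r3=0x8c r4=0x0e r5=0x02  N=1 Z=0
-- IRQ taken; context saved, return-PC = 9 --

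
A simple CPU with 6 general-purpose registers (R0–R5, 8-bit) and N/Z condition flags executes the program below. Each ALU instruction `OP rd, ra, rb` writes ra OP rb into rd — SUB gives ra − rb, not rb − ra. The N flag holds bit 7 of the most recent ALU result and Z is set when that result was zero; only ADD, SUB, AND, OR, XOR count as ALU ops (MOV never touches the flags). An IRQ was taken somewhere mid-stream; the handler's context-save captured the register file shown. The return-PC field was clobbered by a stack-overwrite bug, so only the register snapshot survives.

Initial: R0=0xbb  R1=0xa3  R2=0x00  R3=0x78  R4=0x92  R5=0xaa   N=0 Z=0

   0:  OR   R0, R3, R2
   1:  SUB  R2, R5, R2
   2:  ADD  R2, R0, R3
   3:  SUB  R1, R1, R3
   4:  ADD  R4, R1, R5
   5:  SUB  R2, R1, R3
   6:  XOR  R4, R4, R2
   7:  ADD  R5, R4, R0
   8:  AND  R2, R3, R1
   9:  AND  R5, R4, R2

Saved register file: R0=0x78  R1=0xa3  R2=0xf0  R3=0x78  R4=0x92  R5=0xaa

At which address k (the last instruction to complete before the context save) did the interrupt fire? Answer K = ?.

after  0: R0=0x78 R1=0xa3 R2=0x00 R3=0x78 R4=0x92 R5=0xaa  N=0 Z=0
after  1: R0=0x78 R1=0xa3 R2=0xaa R3=0x78 R4=0x92 R5=0xaa  N=1 Z=0
after  2: R0=0x78 R1=0xa3 R2=0xf0 R3=0x78 R4=0x92 R5=0xaa  N=1 Z=0
-- IRQ taken; context saved, return-PC = 3 --

K = 2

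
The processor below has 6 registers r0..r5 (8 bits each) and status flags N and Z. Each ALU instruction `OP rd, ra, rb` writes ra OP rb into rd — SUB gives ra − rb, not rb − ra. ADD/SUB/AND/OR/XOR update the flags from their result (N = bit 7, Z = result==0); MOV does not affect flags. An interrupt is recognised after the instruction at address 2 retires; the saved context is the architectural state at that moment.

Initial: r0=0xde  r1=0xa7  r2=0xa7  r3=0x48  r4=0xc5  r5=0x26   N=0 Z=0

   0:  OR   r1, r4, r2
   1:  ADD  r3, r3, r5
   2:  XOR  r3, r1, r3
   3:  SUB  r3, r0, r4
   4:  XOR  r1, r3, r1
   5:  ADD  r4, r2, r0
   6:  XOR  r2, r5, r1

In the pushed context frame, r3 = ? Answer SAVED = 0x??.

SAVED = 0x89

after  0: r0=0xde r1=0xe7 r2=0xa7 r3=0x48 r4=0xc5 r5=0x26  N=1 Z=0
after  1: r0=0xde r1=0xe7 r2=0xa7 r3=0x6e r4=0xc5 r5=0x26  N=0 Z=0
after  2: r0=0xde r1=0xe7 r2=0xa7 r3=0x89 r4=0xc5 r5=0x26  N=1 Z=0
-- IRQ taken; context saved, return-PC = 3 --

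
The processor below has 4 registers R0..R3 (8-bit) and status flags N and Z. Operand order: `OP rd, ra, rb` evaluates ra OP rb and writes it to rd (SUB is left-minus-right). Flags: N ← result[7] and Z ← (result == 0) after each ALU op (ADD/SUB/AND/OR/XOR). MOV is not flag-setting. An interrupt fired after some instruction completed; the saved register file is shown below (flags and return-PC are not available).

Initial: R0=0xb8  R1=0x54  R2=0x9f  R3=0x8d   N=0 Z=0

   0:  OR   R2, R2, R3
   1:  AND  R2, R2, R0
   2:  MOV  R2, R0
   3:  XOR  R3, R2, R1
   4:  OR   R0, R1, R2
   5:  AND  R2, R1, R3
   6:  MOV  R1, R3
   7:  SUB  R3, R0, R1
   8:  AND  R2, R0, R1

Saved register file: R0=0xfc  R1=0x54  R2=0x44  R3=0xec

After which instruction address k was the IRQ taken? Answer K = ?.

after  0: R0=0xb8 R1=0x54 R2=0x9f R3=0x8d  N=1 Z=0
after  1: R0=0xb8 R1=0x54 R2=0x98 R3=0x8d  N=1 Z=0
after  2: R0=0xb8 R1=0x54 R2=0xb8 R3=0x8d  N=1 Z=0
after  3: R0=0xb8 R1=0x54 R2=0xb8 R3=0xec  N=1 Z=0
after  4: R0=0xfc R1=0x54 R2=0xb8 R3=0xec  N=1 Z=0
after  5: R0=0xfc R1=0x54 R2=0x44 R3=0xec  N=0 Z=0
-- IRQ taken; context saved, return-PC = 6 --

K = 5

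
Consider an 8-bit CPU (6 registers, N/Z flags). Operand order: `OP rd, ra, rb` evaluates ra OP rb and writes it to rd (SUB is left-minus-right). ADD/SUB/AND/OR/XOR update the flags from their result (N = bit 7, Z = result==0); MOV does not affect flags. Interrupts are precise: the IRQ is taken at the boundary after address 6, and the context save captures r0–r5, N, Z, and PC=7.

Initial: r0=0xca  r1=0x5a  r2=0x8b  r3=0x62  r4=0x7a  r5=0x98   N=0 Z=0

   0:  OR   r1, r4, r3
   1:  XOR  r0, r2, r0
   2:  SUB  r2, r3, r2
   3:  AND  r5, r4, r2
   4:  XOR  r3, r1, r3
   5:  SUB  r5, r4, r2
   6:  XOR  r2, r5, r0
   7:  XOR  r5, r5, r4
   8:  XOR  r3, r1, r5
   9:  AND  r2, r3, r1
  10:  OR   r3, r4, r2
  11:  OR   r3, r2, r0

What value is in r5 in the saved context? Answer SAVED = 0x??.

SAVED = 0xa3

after  0: r0=0xca r1=0x7a r2=0x8b r3=0x62 r4=0x7a r5=0x98  N=0 Z=0
after  1: r0=0x41 r1=0x7a r2=0x8b r3=0x62 r4=0x7a r5=0x98  N=0 Z=0
after  2: r0=0x41 r1=0x7a r2=0xd7 r3=0x62 r4=0x7a r5=0x98  N=1 Z=0
after  3: r0=0x41 r1=0x7a r2=0xd7 r3=0x62 r4=0x7a r5=0x52  N=0 Z=0
after  4: r0=0x41 r1=0x7a r2=0xd7 r3=0x18 r4=0x7a r5=0x52  N=0 Z=0
after  5: r0=0x41 r1=0x7a r2=0xd7 r3=0x18 r4=0x7a r5=0xa3  N=1 Z=0
after  6: r0=0x41 r1=0x7a r2=0xe2 r3=0x18 r4=0x7a r5=0xa3  N=1 Z=0
-- IRQ taken; context saved, return-PC = 7 --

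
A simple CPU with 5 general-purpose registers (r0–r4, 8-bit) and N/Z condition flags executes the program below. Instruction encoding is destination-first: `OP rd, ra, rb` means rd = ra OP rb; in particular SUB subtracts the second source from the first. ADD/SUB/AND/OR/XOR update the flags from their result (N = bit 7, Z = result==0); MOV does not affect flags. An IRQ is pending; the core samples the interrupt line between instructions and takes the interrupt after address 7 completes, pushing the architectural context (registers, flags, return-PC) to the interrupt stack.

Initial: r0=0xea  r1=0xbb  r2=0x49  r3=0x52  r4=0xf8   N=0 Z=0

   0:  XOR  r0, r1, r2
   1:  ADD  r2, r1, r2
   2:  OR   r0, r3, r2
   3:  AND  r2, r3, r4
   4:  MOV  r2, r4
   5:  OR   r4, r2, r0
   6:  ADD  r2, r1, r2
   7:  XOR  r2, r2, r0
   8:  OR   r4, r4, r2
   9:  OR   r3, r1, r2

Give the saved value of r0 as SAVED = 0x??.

after  0: r0=0xf2 r1=0xbb r2=0x49 r3=0x52 r4=0xf8  N=1 Z=0
after  1: r0=0xf2 r1=0xbb r2=0x04 r3=0x52 r4=0xf8  N=0 Z=0
after  2: r0=0x56 r1=0xbb r2=0x04 r3=0x52 r4=0xf8  N=0 Z=0
after  3: r0=0x56 r1=0xbb r2=0x50 r3=0x52 r4=0xf8  N=0 Z=0
after  4: r0=0x56 r1=0xbb r2=0xf8 r3=0x52 r4=0xf8  N=0 Z=0
after  5: r0=0x56 r1=0xbb r2=0xf8 r3=0x52 r4=0xfe  N=1 Z=0
after  6: r0=0x56 r1=0xbb r2=0xb3 r3=0x52 r4=0xfe  N=1 Z=0
after  7: r0=0x56 r1=0xbb r2=0xe5 r3=0x52 r4=0xfe  N=1 Z=0
-- IRQ taken; context saved, return-PC = 8 --

SAVED = 0x56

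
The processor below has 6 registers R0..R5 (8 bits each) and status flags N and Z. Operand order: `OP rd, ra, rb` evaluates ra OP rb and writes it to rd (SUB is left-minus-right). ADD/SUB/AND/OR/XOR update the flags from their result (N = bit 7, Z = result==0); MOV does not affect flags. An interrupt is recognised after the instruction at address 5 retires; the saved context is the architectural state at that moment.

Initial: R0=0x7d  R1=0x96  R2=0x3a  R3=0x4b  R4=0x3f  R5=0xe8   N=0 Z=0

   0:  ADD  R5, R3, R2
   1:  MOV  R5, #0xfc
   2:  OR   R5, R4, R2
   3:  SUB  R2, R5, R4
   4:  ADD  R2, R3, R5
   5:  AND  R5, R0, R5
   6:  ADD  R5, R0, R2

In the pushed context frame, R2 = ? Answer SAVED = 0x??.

SAVED = 0x8a

after  0: R0=0x7d R1=0x96 R2=0x3a R3=0x4b R4=0x3f R5=0x85  N=1 Z=0
after  1: R0=0x7d R1=0x96 R2=0x3a R3=0x4b R4=0x3f R5=0xfc  N=1 Z=0
after  2: R0=0x7d R1=0x96 R2=0x3a R3=0x4b R4=0x3f R5=0x3f  N=0 Z=0
after  3: R0=0x7d R1=0x96 R2=0x00 R3=0x4b R4=0x3f R5=0x3f  N=0 Z=1
after  4: R0=0x7d R1=0x96 R2=0x8a R3=0x4b R4=0x3f R5=0x3f  N=1 Z=0
after  5: R0=0x7d R1=0x96 R2=0x8a R3=0x4b R4=0x3f R5=0x3d  N=0 Z=0
-- IRQ taken; context saved, return-PC = 6 --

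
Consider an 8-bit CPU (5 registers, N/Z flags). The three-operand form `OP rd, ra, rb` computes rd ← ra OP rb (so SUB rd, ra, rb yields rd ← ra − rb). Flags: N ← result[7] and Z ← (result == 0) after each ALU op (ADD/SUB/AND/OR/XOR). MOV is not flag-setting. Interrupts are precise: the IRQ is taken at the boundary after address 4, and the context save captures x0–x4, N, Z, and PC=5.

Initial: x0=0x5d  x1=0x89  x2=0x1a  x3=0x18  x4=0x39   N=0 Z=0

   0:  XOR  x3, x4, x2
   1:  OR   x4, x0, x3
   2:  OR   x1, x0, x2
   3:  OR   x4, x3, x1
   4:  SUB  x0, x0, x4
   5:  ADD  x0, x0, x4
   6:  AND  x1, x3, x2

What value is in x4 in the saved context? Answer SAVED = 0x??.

SAVED = 0x7f

after  0: x0=0x5d x1=0x89 x2=0x1a x3=0x23 x4=0x39  N=0 Z=0
after  1: x0=0x5d x1=0x89 x2=0x1a x3=0x23 x4=0x7f  N=0 Z=0
after  2: x0=0x5d x1=0x5f x2=0x1a x3=0x23 x4=0x7f  N=0 Z=0
after  3: x0=0x5d x1=0x5f x2=0x1a x3=0x23 x4=0x7f  N=0 Z=0
after  4: x0=0xde x1=0x5f x2=0x1a x3=0x23 x4=0x7f  N=1 Z=0
-- IRQ taken; context saved, return-PC = 5 --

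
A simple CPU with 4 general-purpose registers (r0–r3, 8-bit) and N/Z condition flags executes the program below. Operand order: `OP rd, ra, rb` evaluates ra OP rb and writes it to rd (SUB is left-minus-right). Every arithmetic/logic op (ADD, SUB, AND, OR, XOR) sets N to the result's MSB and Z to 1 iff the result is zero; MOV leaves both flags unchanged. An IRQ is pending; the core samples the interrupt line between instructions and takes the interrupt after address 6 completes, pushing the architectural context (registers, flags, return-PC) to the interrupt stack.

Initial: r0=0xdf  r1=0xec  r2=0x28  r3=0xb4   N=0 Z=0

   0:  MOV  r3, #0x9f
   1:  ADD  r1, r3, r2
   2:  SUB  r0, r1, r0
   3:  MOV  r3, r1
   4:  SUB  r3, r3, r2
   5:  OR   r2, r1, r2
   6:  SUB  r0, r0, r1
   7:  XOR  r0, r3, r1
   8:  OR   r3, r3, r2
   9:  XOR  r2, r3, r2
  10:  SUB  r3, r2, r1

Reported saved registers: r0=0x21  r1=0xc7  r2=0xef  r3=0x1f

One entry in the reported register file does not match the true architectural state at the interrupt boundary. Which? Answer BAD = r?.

BAD = r3

after  0: r0=0xdf r1=0xec r2=0x28 r3=0x9f  N=0 Z=0
after  1: r0=0xdf r1=0xc7 r2=0x28 r3=0x9f  N=1 Z=0
after  2: r0=0xe8 r1=0xc7 r2=0x28 r3=0x9f  N=1 Z=0
after  3: r0=0xe8 r1=0xc7 r2=0x28 r3=0xc7  N=1 Z=0
after  4: r0=0xe8 r1=0xc7 r2=0x28 r3=0x9f  N=1 Z=0
after  5: r0=0xe8 r1=0xc7 r2=0xef r3=0x9f  N=1 Z=0
after  6: r0=0x21 r1=0xc7 r2=0xef r3=0x9f  N=0 Z=0
-- IRQ taken; context saved, return-PC = 7 --
mismatch: r3: reported 0x1f vs actual 0x9f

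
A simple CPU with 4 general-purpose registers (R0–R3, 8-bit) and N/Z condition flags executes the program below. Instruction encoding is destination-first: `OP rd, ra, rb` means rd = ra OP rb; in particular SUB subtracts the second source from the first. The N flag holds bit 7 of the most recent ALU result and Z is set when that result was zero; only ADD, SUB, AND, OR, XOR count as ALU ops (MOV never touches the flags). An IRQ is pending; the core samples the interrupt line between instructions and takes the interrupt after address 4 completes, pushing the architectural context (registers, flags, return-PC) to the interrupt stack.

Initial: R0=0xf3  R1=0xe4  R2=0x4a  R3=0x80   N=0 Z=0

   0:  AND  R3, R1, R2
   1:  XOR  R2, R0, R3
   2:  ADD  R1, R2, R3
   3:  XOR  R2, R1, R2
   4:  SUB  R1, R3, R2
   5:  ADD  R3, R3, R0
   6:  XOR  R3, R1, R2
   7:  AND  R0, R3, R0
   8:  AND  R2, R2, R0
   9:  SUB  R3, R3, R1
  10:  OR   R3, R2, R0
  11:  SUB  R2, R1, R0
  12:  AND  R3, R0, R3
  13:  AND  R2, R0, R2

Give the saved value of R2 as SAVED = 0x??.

after  0: R0=0xf3 R1=0xe4 R2=0x4a R3=0x40  N=0 Z=0
after  1: R0=0xf3 R1=0xe4 R2=0xb3 R3=0x40  N=1 Z=0
after  2: R0=0xf3 R1=0xf3 R2=0xb3 R3=0x40  N=1 Z=0
after  3: R0=0xf3 R1=0xf3 R2=0x40 R3=0x40  N=0 Z=0
after  4: R0=0xf3 R1=0x00 R2=0x40 R3=0x40  N=0 Z=1
-- IRQ taken; context saved, return-PC = 5 --

SAVED = 0x40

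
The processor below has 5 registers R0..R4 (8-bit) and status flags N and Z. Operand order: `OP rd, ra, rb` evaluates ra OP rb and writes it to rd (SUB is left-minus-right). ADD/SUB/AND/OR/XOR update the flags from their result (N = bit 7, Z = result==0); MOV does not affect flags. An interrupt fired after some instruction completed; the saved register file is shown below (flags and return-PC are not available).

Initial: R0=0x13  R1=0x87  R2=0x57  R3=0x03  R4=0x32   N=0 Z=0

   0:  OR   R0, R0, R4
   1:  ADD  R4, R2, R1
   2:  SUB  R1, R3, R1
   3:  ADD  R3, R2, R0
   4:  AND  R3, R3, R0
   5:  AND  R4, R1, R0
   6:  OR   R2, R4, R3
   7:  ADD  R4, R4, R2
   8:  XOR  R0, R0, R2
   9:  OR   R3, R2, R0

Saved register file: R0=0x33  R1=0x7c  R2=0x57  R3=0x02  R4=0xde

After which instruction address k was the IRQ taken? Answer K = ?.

after  0: R0=0x33 R1=0x87 R2=0x57 R3=0x03 R4=0x32  N=0 Z=0
after  1: R0=0x33 R1=0x87 R2=0x57 R3=0x03 R4=0xde  N=1 Z=0
after  2: R0=0x33 R1=0x7c R2=0x57 R3=0x03 R4=0xde  N=0 Z=0
after  3: R0=0x33 R1=0x7c R2=0x57 R3=0x8a R4=0xde  N=1 Z=0
after  4: R0=0x33 R1=0x7c R2=0x57 R3=0x02 R4=0xde  N=0 Z=0
-- IRQ taken; context saved, return-PC = 5 --

K = 4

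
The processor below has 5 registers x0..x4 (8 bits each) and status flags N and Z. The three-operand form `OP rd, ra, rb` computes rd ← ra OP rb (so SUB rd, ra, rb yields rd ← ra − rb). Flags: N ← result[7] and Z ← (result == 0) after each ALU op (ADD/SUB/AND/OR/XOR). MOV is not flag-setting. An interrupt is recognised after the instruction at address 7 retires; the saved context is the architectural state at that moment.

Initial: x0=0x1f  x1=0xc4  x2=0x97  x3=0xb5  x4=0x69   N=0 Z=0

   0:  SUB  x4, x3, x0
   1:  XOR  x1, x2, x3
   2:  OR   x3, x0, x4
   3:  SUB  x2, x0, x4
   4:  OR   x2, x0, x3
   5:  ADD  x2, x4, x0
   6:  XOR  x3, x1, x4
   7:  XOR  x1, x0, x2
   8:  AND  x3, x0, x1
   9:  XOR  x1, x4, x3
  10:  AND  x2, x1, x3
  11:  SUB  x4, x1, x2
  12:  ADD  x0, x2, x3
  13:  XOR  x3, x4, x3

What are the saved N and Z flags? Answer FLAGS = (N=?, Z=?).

FLAGS = (N=1, Z=0)

after  0: x0=0x1f x1=0xc4 x2=0x97 x3=0xb5 x4=0x96  N=1 Z=0
after  1: x0=0x1f x1=0x22 x2=0x97 x3=0xb5 x4=0x96  N=0 Z=0
after  2: x0=0x1f x1=0x22 x2=0x97 x3=0x9f x4=0x96  N=1 Z=0
after  3: x0=0x1f x1=0x22 x2=0x89 x3=0x9f x4=0x96  N=1 Z=0
after  4: x0=0x1f x1=0x22 x2=0x9f x3=0x9f x4=0x96  N=1 Z=0
after  5: x0=0x1f x1=0x22 x2=0xb5 x3=0x9f x4=0x96  N=1 Z=0
after  6: x0=0x1f x1=0x22 x2=0xb5 x3=0xb4 x4=0x96  N=1 Z=0
after  7: x0=0x1f x1=0xaa x2=0xb5 x3=0xb4 x4=0x96  N=1 Z=0
-- IRQ taken; context saved, return-PC = 8 --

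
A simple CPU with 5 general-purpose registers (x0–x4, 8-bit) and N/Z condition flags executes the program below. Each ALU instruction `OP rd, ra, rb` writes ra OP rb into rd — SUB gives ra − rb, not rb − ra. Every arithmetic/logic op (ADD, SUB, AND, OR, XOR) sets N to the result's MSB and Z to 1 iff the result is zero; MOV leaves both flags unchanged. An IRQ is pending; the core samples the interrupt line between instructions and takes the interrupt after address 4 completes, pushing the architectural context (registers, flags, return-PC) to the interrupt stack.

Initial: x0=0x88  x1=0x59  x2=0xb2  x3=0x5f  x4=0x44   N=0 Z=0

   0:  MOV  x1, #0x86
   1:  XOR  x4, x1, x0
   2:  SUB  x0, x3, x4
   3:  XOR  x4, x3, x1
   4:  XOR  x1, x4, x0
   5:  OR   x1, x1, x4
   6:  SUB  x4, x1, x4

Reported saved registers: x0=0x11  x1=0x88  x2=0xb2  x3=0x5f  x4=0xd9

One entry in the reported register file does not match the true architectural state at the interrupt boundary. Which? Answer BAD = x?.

BAD = x0

after  0: x0=0x88 x1=0x86 x2=0xb2 x3=0x5f x4=0x44  N=0 Z=0
after  1: x0=0x88 x1=0x86 x2=0xb2 x3=0x5f x4=0x0e  N=0 Z=0
after  2: x0=0x51 x1=0x86 x2=0xb2 x3=0x5f x4=0x0e  N=0 Z=0
after  3: x0=0x51 x1=0x86 x2=0xb2 x3=0x5f x4=0xd9  N=1 Z=0
after  4: x0=0x51 x1=0x88 x2=0xb2 x3=0x5f x4=0xd9  N=1 Z=0
-- IRQ taken; context saved, return-PC = 5 --
mismatch: x0: reported 0x11 vs actual 0x51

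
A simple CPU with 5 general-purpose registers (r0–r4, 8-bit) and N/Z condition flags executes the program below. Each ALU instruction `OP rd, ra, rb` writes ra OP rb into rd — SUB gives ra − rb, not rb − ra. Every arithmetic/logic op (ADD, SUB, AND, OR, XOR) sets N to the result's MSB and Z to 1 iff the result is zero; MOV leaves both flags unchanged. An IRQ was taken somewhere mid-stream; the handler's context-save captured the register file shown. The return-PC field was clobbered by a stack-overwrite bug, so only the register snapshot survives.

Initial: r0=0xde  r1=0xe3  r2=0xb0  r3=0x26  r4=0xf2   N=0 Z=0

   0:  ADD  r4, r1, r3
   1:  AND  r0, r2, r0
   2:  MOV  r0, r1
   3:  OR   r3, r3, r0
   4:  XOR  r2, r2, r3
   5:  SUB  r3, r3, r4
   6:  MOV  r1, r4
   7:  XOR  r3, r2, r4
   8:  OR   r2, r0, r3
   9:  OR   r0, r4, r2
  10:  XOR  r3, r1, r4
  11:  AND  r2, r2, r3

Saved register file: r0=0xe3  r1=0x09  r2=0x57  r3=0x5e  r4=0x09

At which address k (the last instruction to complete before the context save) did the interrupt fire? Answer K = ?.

K = 7

after  0: r0=0xde r1=0xe3 r2=0xb0 r3=0x26 r4=0x09  N=0 Z=0
after  1: r0=0x90 r1=0xe3 r2=0xb0 r3=0x26 r4=0x09  N=1 Z=0
after  2: r0=0xe3 r1=0xe3 r2=0xb0 r3=0x26 r4=0x09  N=1 Z=0
after  3: r0=0xe3 r1=0xe3 r2=0xb0 r3=0xe7 r4=0x09  N=1 Z=0
after  4: r0=0xe3 r1=0xe3 r2=0x57 r3=0xe7 r4=0x09  N=0 Z=0
after  5: r0=0xe3 r1=0xe3 r2=0x57 r3=0xde r4=0x09  N=1 Z=0
after  6: r0=0xe3 r1=0x09 r2=0x57 r3=0xde r4=0x09  N=1 Z=0
after  7: r0=0xe3 r1=0x09 r2=0x57 r3=0x5e r4=0x09  N=0 Z=0
-- IRQ taken; context saved, return-PC = 8 --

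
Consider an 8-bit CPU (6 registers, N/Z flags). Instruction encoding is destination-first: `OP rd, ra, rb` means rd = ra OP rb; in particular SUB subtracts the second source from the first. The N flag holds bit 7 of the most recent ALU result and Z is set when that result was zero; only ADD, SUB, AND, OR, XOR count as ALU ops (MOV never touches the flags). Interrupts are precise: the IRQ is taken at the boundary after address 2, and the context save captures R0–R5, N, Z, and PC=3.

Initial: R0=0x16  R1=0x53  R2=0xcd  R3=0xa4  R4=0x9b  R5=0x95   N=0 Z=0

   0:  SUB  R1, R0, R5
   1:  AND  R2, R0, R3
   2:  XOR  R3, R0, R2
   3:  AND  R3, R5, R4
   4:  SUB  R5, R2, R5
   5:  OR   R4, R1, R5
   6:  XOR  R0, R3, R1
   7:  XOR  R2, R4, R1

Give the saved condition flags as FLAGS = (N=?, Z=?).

FLAGS = (N=0, Z=0)

after  0: R0=0x16 R1=0x81 R2=0xcd R3=0xa4 R4=0x9b R5=0x95  N=1 Z=0
after  1: R0=0x16 R1=0x81 R2=0x04 R3=0xa4 R4=0x9b R5=0x95  N=0 Z=0
after  2: R0=0x16 R1=0x81 R2=0x04 R3=0x12 R4=0x9b R5=0x95  N=0 Z=0
-- IRQ taken; context saved, return-PC = 3 --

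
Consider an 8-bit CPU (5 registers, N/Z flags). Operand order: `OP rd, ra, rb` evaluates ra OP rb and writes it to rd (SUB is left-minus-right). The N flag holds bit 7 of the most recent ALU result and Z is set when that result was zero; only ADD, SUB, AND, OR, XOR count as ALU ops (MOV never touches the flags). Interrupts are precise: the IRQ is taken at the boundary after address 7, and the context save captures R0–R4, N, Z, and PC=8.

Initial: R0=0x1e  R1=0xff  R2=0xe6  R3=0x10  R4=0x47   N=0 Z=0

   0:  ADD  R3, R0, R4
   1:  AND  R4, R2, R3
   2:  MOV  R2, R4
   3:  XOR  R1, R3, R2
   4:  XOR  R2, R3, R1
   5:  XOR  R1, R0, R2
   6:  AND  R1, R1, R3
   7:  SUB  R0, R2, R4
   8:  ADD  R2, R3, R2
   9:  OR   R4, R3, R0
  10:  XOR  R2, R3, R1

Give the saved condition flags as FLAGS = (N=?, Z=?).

FLAGS = (N=0, Z=1)

after  0: R0=0x1e R1=0xff R2=0xe6 R3=0x65 R4=0x47  N=0 Z=0
after  1: R0=0x1e R1=0xff R2=0xe6 R3=0x65 R4=0x64  N=0 Z=0
after  2: R0=0x1e R1=0xff R2=0x64 R3=0x65 R4=0x64  N=0 Z=0
after  3: R0=0x1e R1=0x01 R2=0x64 R3=0x65 R4=0x64  N=0 Z=0
after  4: R0=0x1e R1=0x01 R2=0x64 R3=0x65 R4=0x64  N=0 Z=0
after  5: R0=0x1e R1=0x7a R2=0x64 R3=0x65 R4=0x64  N=0 Z=0
after  6: R0=0x1e R1=0x60 R2=0x64 R3=0x65 R4=0x64  N=0 Z=0
after  7: R0=0x00 R1=0x60 R2=0x64 R3=0x65 R4=0x64  N=0 Z=1
-- IRQ taken; context saved, return-PC = 8 --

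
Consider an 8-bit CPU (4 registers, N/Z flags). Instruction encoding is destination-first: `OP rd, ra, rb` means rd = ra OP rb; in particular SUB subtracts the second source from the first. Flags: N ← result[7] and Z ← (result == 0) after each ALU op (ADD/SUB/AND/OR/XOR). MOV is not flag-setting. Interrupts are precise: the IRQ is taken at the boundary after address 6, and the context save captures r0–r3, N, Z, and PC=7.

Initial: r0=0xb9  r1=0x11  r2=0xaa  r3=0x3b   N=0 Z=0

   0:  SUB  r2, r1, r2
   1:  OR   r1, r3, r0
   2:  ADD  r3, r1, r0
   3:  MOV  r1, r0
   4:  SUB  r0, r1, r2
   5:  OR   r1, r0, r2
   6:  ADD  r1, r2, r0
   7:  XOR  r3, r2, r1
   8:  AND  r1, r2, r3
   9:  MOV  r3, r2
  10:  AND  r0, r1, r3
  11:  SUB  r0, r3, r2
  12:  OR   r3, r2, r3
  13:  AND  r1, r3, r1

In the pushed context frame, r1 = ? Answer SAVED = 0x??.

after  0: r0=0xb9 r1=0x11 r2=0x67 r3=0x3b  N=0 Z=0
after  1: r0=0xb9 r1=0xbb r2=0x67 r3=0x3b  N=1 Z=0
after  2: r0=0xb9 r1=0xbb r2=0x67 r3=0x74  N=0 Z=0
after  3: r0=0xb9 r1=0xb9 r2=0x67 r3=0x74  N=0 Z=0
after  4: r0=0x52 r1=0xb9 r2=0x67 r3=0x74  N=0 Z=0
after  5: r0=0x52 r1=0x77 r2=0x67 r3=0x74  N=0 Z=0
after  6: r0=0x52 r1=0xb9 r2=0x67 r3=0x74  N=1 Z=0
-- IRQ taken; context saved, return-PC = 7 --

SAVED = 0xb9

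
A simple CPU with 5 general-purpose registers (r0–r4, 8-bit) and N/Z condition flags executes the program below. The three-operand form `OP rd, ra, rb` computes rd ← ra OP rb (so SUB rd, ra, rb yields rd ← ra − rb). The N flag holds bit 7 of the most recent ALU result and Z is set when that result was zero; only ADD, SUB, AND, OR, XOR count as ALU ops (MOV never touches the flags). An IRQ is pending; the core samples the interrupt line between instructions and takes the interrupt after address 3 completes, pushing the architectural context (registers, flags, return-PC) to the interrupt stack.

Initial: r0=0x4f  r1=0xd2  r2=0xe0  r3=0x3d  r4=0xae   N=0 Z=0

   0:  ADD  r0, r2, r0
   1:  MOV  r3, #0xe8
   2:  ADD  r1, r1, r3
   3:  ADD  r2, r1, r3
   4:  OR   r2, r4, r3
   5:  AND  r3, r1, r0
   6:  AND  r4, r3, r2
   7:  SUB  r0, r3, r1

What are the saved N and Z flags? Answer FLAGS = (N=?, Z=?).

FLAGS = (N=1, Z=0)

after  0: r0=0x2f r1=0xd2 r2=0xe0 r3=0x3d r4=0xae  N=0 Z=0
after  1: r0=0x2f r1=0xd2 r2=0xe0 r3=0xe8 r4=0xae  N=0 Z=0
after  2: r0=0x2f r1=0xba r2=0xe0 r3=0xe8 r4=0xae  N=1 Z=0
after  3: r0=0x2f r1=0xba r2=0xa2 r3=0xe8 r4=0xae  N=1 Z=0
-- IRQ taken; context saved, return-PC = 4 --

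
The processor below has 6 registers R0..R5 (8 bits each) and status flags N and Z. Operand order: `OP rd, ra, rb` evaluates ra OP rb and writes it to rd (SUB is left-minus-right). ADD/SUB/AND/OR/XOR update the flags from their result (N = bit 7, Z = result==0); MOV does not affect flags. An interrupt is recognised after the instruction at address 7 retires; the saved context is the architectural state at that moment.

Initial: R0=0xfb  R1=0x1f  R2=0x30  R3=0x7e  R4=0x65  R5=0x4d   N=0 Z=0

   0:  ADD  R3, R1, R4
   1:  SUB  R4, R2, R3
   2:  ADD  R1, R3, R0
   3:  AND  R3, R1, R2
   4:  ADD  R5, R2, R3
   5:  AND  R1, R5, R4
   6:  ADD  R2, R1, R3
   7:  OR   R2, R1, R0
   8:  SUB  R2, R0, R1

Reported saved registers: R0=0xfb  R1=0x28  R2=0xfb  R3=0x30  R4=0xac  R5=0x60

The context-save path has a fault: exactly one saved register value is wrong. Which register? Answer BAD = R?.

BAD = R1

after  0: R0=0xfb R1=0x1f R2=0x30 R3=0x84 R4=0x65 R5=0x4d  N=1 Z=0
after  1: R0=0xfb R1=0x1f R2=0x30 R3=0x84 R4=0xac R5=0x4d  N=1 Z=0
after  2: R0=0xfb R1=0x7f R2=0x30 R3=0x84 R4=0xac R5=0x4d  N=0 Z=0
after  3: R0=0xfb R1=0x7f R2=0x30 R3=0x30 R4=0xac R5=0x4d  N=0 Z=0
after  4: R0=0xfb R1=0x7f R2=0x30 R3=0x30 R4=0xac R5=0x60  N=0 Z=0
after  5: R0=0xfb R1=0x20 R2=0x30 R3=0x30 R4=0xac R5=0x60  N=0 Z=0
after  6: R0=0xfb R1=0x20 R2=0x50 R3=0x30 R4=0xac R5=0x60  N=0 Z=0
after  7: R0=0xfb R1=0x20 R2=0xfb R3=0x30 R4=0xac R5=0x60  N=1 Z=0
-- IRQ taken; context saved, return-PC = 8 --
mismatch: R1: reported 0x28 vs actual 0x20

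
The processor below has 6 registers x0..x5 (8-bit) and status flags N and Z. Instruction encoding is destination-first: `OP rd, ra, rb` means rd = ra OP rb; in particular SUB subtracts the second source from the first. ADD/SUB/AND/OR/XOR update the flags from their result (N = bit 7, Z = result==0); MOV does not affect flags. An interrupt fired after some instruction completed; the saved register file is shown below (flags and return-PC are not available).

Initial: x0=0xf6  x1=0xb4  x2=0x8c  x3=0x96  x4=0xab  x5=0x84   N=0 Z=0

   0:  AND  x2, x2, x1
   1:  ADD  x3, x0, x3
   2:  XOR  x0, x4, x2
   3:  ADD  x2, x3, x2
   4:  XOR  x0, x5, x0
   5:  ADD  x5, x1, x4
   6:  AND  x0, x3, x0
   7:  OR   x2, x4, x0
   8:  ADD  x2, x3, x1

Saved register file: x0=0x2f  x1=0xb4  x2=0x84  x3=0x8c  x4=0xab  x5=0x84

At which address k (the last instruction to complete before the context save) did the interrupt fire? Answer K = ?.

K = 2

after  0: x0=0xf6 x1=0xb4 x2=0x84 x3=0x96 x4=0xab x5=0x84  N=1 Z=0
after  1: x0=0xf6 x1=0xb4 x2=0x84 x3=0x8c x4=0xab x5=0x84  N=1 Z=0
after  2: x0=0x2f x1=0xb4 x2=0x84 x3=0x8c x4=0xab x5=0x84  N=0 Z=0
-- IRQ taken; context saved, return-PC = 3 --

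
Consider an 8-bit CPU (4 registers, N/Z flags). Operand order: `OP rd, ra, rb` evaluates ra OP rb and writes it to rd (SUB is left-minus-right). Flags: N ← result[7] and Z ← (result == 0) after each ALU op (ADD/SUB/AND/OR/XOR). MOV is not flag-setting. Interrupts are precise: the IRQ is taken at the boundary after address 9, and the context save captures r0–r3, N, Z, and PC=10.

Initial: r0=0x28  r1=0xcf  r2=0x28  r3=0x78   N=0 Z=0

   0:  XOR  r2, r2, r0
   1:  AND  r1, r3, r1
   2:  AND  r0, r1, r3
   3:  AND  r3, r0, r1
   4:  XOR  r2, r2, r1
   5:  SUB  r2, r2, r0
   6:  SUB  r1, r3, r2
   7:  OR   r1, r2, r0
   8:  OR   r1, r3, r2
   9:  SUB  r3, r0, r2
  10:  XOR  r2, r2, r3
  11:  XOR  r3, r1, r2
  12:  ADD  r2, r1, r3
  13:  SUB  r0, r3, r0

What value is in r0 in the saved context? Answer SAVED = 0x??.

SAVED = 0x48

after  0: r0=0x28 r1=0xcf r2=0x00 r3=0x78  N=0 Z=1
after  1: r0=0x28 r1=0x48 r2=0x00 r3=0x78  N=0 Z=0
after  2: r0=0x48 r1=0x48 r2=0x00 r3=0x78  N=0 Z=0
after  3: r0=0x48 r1=0x48 r2=0x00 r3=0x48  N=0 Z=0
after  4: r0=0x48 r1=0x48 r2=0x48 r3=0x48  N=0 Z=0
after  5: r0=0x48 r1=0x48 r2=0x00 r3=0x48  N=0 Z=1
after  6: r0=0x48 r1=0x48 r2=0x00 r3=0x48  N=0 Z=0
after  7: r0=0x48 r1=0x48 r2=0x00 r3=0x48  N=0 Z=0
after  8: r0=0x48 r1=0x48 r2=0x00 r3=0x48  N=0 Z=0
after  9: r0=0x48 r1=0x48 r2=0x00 r3=0x48  N=0 Z=0
-- IRQ taken; context saved, return-PC = 10 --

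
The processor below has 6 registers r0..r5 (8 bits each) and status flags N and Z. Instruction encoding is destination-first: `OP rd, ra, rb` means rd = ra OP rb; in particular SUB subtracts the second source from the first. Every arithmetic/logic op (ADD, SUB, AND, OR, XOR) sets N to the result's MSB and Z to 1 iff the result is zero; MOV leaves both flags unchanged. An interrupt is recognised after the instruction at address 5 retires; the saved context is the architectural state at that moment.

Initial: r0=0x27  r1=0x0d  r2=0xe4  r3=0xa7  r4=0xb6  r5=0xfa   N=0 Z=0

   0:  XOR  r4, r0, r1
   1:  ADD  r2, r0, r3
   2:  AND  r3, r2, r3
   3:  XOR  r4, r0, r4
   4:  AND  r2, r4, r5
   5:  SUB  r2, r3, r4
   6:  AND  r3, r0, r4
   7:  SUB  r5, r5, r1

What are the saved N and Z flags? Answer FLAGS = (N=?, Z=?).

after  0: r0=0x27 r1=0x0d r2=0xe4 r3=0xa7 r4=0x2a r5=0xfa  N=0 Z=0
after  1: r0=0x27 r1=0x0d r2=0xce r3=0xa7 r4=0x2a r5=0xfa  N=1 Z=0
after  2: r0=0x27 r1=0x0d r2=0xce r3=0x86 r4=0x2a r5=0xfa  N=1 Z=0
after  3: r0=0x27 r1=0x0d r2=0xce r3=0x86 r4=0x0d r5=0xfa  N=0 Z=0
after  4: r0=0x27 r1=0x0d r2=0x08 r3=0x86 r4=0x0d r5=0xfa  N=0 Z=0
after  5: r0=0x27 r1=0x0d r2=0x79 r3=0x86 r4=0x0d r5=0xfa  N=0 Z=0
-- IRQ taken; context saved, return-PC = 6 --

FLAGS = (N=0, Z=0)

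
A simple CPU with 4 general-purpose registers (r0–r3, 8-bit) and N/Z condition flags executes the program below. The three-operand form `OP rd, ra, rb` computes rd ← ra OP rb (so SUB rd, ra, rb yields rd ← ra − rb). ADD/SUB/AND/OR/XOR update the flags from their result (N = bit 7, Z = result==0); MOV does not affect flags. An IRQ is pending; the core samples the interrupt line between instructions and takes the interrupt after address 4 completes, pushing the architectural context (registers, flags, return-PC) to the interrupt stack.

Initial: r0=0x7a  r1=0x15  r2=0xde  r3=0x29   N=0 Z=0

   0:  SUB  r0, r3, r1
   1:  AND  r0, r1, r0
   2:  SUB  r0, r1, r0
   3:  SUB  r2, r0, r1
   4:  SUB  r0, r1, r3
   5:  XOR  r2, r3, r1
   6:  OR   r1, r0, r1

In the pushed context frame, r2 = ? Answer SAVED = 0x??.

SAVED = 0xec

after  0: r0=0x14 r1=0x15 r2=0xde r3=0x29  N=0 Z=0
after  1: r0=0x14 r1=0x15 r2=0xde r3=0x29  N=0 Z=0
after  2: r0=0x01 r1=0x15 r2=0xde r3=0x29  N=0 Z=0
after  3: r0=0x01 r1=0x15 r2=0xec r3=0x29  N=1 Z=0
after  4: r0=0xec r1=0x15 r2=0xec r3=0x29  N=1 Z=0
-- IRQ taken; context saved, return-PC = 5 --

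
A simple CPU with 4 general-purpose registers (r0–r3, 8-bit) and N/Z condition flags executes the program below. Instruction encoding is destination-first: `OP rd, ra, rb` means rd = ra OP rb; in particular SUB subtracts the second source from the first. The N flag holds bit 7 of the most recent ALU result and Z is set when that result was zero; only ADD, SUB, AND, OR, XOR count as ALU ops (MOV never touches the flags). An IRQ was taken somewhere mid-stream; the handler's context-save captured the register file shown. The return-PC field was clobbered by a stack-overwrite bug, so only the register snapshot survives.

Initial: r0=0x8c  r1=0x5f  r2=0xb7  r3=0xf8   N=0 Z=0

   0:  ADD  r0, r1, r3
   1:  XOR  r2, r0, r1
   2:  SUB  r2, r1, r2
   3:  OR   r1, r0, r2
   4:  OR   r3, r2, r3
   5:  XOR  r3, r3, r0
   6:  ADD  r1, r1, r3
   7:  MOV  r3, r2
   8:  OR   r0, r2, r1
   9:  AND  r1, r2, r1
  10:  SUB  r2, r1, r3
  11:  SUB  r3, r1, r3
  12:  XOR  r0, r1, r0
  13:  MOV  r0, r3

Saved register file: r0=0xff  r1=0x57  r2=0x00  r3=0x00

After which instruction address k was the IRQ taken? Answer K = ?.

K = 11

after  0: r0=0x57 r1=0x5f r2=0xb7 r3=0xf8  N=0 Z=0
after  1: r0=0x57 r1=0x5f r2=0x08 r3=0xf8  N=0 Z=0
after  2: r0=0x57 r1=0x5f r2=0x57 r3=0xf8  N=0 Z=0
after  3: r0=0x57 r1=0x57 r2=0x57 r3=0xf8  N=0 Z=0
after  4: r0=0x57 r1=0x57 r2=0x57 r3=0xff  N=1 Z=0
after  5: r0=0x57 r1=0x57 r2=0x57 r3=0xa8  N=1 Z=0
after  6: r0=0x57 r1=0xff r2=0x57 r3=0xa8  N=1 Z=0
after  7: r0=0x57 r1=0xff r2=0x57 r3=0x57  N=1 Z=0
after  8: r0=0xff r1=0xff r2=0x57 r3=0x57  N=1 Z=0
after  9: r0=0xff r1=0x57 r2=0x57 r3=0x57  N=0 Z=0
after 10: r0=0xff r1=0x57 r2=0x00 r3=0x57  N=0 Z=1
after 11: r0=0xff r1=0x57 r2=0x00 r3=0x00  N=0 Z=1
-- IRQ taken; context saved, return-PC = 12 --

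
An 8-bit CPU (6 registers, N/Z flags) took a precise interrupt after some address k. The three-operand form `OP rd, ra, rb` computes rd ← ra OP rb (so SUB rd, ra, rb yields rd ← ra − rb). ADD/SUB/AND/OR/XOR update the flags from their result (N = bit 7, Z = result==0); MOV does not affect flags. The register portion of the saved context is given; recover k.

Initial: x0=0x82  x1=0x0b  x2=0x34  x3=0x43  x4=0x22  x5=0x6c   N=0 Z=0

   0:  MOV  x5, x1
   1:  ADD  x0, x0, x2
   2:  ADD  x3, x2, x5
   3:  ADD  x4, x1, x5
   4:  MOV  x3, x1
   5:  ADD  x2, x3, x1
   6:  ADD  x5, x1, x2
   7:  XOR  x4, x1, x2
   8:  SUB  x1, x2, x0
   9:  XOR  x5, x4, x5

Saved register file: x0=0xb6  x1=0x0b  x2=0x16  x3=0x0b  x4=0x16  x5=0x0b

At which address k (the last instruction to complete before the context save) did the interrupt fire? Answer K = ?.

K = 5

after  0: x0=0x82 x1=0x0b x2=0x34 x3=0x43 x4=0x22 x5=0x0b  N=0 Z=0
after  1: x0=0xb6 x1=0x0b x2=0x34 x3=0x43 x4=0x22 x5=0x0b  N=1 Z=0
after  2: x0=0xb6 x1=0x0b x2=0x34 x3=0x3f x4=0x22 x5=0x0b  N=0 Z=0
after  3: x0=0xb6 x1=0x0b x2=0x34 x3=0x3f x4=0x16 x5=0x0b  N=0 Z=0
after  4: x0=0xb6 x1=0x0b x2=0x34 x3=0x0b x4=0x16 x5=0x0b  N=0 Z=0
after  5: x0=0xb6 x1=0x0b x2=0x16 x3=0x0b x4=0x16 x5=0x0b  N=0 Z=0
-- IRQ taken; context saved, return-PC = 6 --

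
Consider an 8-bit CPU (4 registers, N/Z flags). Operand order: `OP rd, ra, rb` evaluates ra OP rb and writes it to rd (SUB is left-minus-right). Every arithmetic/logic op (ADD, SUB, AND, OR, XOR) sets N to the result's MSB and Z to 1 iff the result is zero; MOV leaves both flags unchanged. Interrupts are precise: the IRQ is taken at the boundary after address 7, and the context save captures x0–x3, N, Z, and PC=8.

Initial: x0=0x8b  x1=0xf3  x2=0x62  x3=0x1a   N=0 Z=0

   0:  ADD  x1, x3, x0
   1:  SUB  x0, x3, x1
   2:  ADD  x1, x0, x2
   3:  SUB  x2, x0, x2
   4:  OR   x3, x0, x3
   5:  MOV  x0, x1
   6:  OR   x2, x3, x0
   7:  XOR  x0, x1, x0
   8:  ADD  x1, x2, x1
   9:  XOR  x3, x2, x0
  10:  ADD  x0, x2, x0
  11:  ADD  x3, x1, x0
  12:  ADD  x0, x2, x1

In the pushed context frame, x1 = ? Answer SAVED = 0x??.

after  0: x0=0x8b x1=0xa5 x2=0x62 x3=0x1a  N=1 Z=0
after  1: x0=0x75 x1=0xa5 x2=0x62 x3=0x1a  N=0 Z=0
after  2: x0=0x75 x1=0xd7 x2=0x62 x3=0x1a  N=1 Z=0
after  3: x0=0x75 x1=0xd7 x2=0x13 x3=0x1a  N=0 Z=0
after  4: x0=0x75 x1=0xd7 x2=0x13 x3=0x7f  N=0 Z=0
after  5: x0=0xd7 x1=0xd7 x2=0x13 x3=0x7f  N=0 Z=0
after  6: x0=0xd7 x1=0xd7 x2=0xff x3=0x7f  N=1 Z=0
after  7: x0=0x00 x1=0xd7 x2=0xff x3=0x7f  N=0 Z=1
-- IRQ taken; context saved, return-PC = 8 --

SAVED = 0xd7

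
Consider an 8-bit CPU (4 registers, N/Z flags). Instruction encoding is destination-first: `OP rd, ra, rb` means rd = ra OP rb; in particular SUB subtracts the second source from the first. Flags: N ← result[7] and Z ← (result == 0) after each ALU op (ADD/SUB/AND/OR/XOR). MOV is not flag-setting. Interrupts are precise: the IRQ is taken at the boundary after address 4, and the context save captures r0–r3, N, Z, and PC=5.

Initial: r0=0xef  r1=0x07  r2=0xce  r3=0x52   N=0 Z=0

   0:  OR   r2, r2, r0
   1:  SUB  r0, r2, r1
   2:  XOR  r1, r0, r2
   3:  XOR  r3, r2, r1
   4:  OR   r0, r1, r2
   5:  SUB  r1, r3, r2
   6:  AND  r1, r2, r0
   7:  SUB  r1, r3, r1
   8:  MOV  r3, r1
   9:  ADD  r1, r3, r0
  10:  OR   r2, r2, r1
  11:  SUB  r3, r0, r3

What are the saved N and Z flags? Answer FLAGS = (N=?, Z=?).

FLAGS = (N=1, Z=0)

after  0: r0=0xef r1=0x07 r2=0xef r3=0x52  N=1 Z=0
after  1: r0=0xe8 r1=0x07 r2=0xef r3=0x52  N=1 Z=0
after  2: r0=0xe8 r1=0x07 r2=0xef r3=0x52  N=0 Z=0
after  3: r0=0xe8 r1=0x07 r2=0xef r3=0xe8  N=1 Z=0
after  4: r0=0xef r1=0x07 r2=0xef r3=0xe8  N=1 Z=0
-- IRQ taken; context saved, return-PC = 5 --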